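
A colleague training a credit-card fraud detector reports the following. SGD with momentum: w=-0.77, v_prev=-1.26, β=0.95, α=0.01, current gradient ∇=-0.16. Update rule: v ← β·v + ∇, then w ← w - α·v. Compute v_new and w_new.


v_new = 0.95·-1.26 - 0.16 = -1.197 - 0.16 = -1.357
w_new = -0.77 - 0.01·-1.357 = -0.77 + 0.01357 = -0.75643

v_new=-1.357, w_new=-0.75643


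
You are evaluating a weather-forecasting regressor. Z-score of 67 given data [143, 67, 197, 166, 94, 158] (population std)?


μ = 137.5, σ = 44.0937
z = (67 - 137.5)/44.0937 = -1.5989

-1.5989


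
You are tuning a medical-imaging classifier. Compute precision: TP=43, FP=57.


Precision = TP/(TP+FP)
= 43/(43+57)
= 43/100 = 43.0%

43.0%


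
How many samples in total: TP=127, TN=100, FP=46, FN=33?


Total = TP + TN + FP + FN
= 127 + 100 + 46 + 33
= 306
(Predicted positive: 173, predicted negative: 133)

306


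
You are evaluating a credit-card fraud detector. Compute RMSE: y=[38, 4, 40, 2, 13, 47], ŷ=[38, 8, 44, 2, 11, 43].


MSE = 52/6 = 8.6667
RMSE = √(52/6) = 2.9439

2.9439


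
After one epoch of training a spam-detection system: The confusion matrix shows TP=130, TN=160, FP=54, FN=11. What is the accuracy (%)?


Accuracy = (TP+TN)/(TP+TN+FP+FN)
= (130+160)/(355)
= 290/355 = 81.69%

81.69%


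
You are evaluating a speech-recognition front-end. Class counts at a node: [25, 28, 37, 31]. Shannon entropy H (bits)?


Probabilities: [25/121, 28/121, 37/121, 31/121] ≈ [0.2066, 0.2314, 0.3058, 0.2562]
H = -((25/121)·log₂(25/121) + (28/121)·log₂(28/121) + (37/121)·log₂(37/121) + (31/121)·log₂(31/121))
  = 1.9847 bits

1.9847 bits


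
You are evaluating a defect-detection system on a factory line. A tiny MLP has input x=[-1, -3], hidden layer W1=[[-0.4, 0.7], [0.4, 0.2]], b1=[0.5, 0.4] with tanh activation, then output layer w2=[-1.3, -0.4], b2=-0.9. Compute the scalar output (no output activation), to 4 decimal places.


z1[0] = (-0.4)·(-1) + (0.7)·(-3) + 0.5 = -1.2
z1[1] = (0.4)·(-1) + (0.2)·(-3) + 0.4 = -0.6
h = tanh(z1) = [-0.8337, -0.537]
output = (-1.3)·(-0.8337) + (-0.4)·(-0.537) - 0.9 = 0.3986

0.3986


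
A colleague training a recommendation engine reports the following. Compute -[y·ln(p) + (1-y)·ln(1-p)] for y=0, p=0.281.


BCE = -[y·ln(p) + (1-y)·ln(1-p)]
= -0 - 1·ln(1-0.281)
= -ln(0.719) = 0.3299

0.3299


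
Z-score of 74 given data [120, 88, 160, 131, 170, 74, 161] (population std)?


μ = 129.1429, σ = 34.7581
z = (74 - 129.1429)/34.7581 = -1.5865

-1.5865


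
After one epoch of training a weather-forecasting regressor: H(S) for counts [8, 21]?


Probabilities: [8/29, 21/29] ≈ [0.2759, 0.7241]
H = -((8/29)·log₂(8/29) + (21/29)·log₂(21/29))
  = 0.8498 bits

0.8498 bits


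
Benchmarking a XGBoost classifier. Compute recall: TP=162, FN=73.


Recall = TP/(TP+FN)
= 162/(162+73)
= 162/235 = 68.94%

68.94%


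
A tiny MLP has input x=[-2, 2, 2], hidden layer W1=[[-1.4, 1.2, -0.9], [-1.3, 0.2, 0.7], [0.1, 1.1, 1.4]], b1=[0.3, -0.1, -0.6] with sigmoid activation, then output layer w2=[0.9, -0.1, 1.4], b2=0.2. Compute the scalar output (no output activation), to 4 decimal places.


z1[0] = (-1.4)·(-2) + (1.2)·(2) + (-0.9)·(2) + 0.3 = 3.7
z1[1] = (-1.3)·(-2) + (0.2)·(2) + (0.7)·(2) - 0.1 = 4.3
z1[2] = (0.1)·(-2) + (1.1)·(2) + (1.4)·(2) - 0.6 = 4.2
h = sigmoid(z1) = [0.9759, 0.9866, 0.9852]
output = (0.9)·(0.9759) + (-0.1)·(0.9866) + (1.4)·(0.9852) + 0.2 = 2.3589

2.3589


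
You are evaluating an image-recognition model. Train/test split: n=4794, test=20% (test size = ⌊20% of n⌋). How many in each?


Test = ⌊4794·20/100⌋ = 958
Train = 4794 - 958 = 3836

Train: 3836, Test: 958


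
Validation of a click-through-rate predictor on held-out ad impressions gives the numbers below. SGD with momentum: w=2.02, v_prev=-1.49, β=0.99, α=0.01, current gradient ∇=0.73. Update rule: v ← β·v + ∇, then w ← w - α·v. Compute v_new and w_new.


v_new = 0.99·-1.49 + 0.73 = -1.4751 + 0.73 = -0.7451
w_new = 2.02 - 0.01·-0.7451 = 2.02 + 0.007451 = 2.027451

v_new=-0.7451, w_new=2.027451


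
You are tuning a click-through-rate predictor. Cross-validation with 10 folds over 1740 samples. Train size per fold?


Fold size = 1740/10 = 174
Training per fold = 1740 - 174 = 1566

1566


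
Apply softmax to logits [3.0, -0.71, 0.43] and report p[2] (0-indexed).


Exponentials: e^3.0=20.0855, e^-0.71=0.4916, e^0.43=1.5373
Sum = 22.1144
Softmax = [0.9083, 0.0222, 0.0695]
p[2] = 1.5373/22.1144 = 0.0695

0.0695


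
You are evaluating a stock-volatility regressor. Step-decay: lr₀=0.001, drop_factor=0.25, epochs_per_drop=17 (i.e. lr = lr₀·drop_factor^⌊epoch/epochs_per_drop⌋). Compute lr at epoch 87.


n_drops = ⌊87/17⌋ = 5
lr = 0.001·0.25^5 = 0.001·0.0009765625 = 0.0000009765625

0.0000009765625


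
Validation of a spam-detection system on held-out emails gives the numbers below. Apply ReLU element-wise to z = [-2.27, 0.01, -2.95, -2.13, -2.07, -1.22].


ReLU(-2.27) = max(0, -2.27) = 0.0
ReLU(0.01) = max(0, 0.01) = 0.01
ReLU(-2.95) = max(0, -2.95) = 0.0
ReLU(-2.13) = max(0, -2.13) = 0.0
ReLU(-2.07) = max(0, -2.07) = 0.0
ReLU(-1.22) = max(0, -1.22) = 0.0
result = [0.0, 0.01, 0.0, 0.0, 0.0, 0.0]

[0.0, 0.01, 0.0, 0.0, 0.0, 0.0]


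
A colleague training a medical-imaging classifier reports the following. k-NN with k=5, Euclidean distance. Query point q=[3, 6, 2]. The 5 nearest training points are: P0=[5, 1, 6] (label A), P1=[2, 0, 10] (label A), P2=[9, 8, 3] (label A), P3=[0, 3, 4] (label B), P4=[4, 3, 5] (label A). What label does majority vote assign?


d(q,P0) = 6.7082  (label A)
d(q,P1) = 10.0499  (label A)
d(q,P2) = 6.4031  (label A)
d(q,P3) = 4.6904  (label B)
d(q,P4) = 4.3589  (label A)
Votes: A=4, B=1
Majority → A

A


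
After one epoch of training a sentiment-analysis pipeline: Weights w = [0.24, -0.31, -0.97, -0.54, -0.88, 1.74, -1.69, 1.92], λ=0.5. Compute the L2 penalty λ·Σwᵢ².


‖w‖₂² = (0.24)² + (-0.31)² + (-0.97)² + (-0.54)² + (-0.88)² + (1.74)² + (-1.69)² + (1.92)²
     = 0.0576 + 0.0961 + 0.9409 + 0.2916 + 0.7744 + 3.0276 + 2.8561 + 3.6864
     = 11.7307
λ·‖w‖₂² = 0.5·11.7307 = 5.86535

5.86535


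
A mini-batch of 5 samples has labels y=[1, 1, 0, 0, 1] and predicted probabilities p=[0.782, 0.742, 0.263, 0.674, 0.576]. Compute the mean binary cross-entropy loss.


L[0] = -ln(0.782) = 0.2459
L[1] = -ln(0.742) = 0.2984
L[2] = -ln(1-0.263) = -ln(0.737) = 0.3052
L[3] = -ln(1-0.674) = -ln(0.326) = 1.1209
L[4] = -ln(0.576) = 0.5516
mean = (0.2459 + 0.2984 + 0.3052 + 1.1209 + 0.5516)/5 = 0.5044

0.5044


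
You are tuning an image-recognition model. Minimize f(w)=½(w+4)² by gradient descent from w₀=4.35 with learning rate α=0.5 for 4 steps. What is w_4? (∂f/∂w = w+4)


step 1: grad = 4.35+4 = 8.35; w = 4.35 - 0.5·(8.35) = 0.175
step 2: grad = 0.175+4 = 4.175; w = 0.175 - 0.5·(4.175) = -1.9125
step 3: grad = -1.9125+4 = 2.0875; w = -1.9125 - 0.5·(2.0875) = -2.95625
step 4: grad = -2.95625+4 = 1.04375; w = -2.95625 - 0.5·(1.04375) = -3.478125

-3.478125


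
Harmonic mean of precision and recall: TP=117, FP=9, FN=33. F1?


Precision = 117/126 = 0.9286
Recall = 117/150 = 0.78
F1 = 2·P·R/(P+R) = 2·TP/(2·TP+FP+FN) = 234/(234+9+33) = 234/276 = 0.8478

0.8478


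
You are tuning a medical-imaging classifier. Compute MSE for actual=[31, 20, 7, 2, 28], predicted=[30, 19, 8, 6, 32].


Squared errors: (31-30)²=1, (20-19)²=1, (7-8)²=1, (2-6)²=16, (28-32)²=16
Sum = 35
MSE = 35/5 = 7

7


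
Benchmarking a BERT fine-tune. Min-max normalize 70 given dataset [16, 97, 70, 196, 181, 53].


min=16, max=196
(70-16)/(196-16) = 54/180 = 0.3

0.3


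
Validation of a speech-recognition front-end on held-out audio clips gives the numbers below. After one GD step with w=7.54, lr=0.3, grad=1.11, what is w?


w_new = w - α·∇
= 7.54 - 0.3·1.11
= 7.54 - 0.333
= 7.207

7.207


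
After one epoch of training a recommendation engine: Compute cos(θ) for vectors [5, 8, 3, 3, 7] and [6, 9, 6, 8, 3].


A·B = 5·6 + 8·9 + 3·6 + 3·8 + 7·3 = 165
‖A‖ = √156 = 12.49, ‖B‖ = √226 = 15.0333
cos = 165/(√156·√226) = 165/√35256 = 0.8788

0.8788


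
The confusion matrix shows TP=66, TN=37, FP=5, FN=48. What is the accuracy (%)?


Accuracy = (TP+TN)/(TP+TN+FP+FN)
= (66+37)/(156)
= 103/156 = 66.03%

66.03%


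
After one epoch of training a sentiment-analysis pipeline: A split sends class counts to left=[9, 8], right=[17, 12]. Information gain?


Parent = [26, 20], H_parent = 0.9877
H_left = 0.9975 (n=17), H_right = 0.9784 (n=29)
H_children = (17/46)·0.9975 + (29/46)·0.9784 = 0.9855
IG = 0.9877 - 0.9855 = 0.0022

0.0022


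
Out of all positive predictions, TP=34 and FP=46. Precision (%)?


Precision = TP/(TP+FP)
= 34/(34+46)
= 34/80 = 42.5%

42.5%


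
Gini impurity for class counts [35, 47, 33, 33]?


Probabilities: [35/148, 47/148, 33/148, 33/148] ≈ [0.2365, 0.3176, 0.223, 0.223]
Σpᵢ² = (1225 + 2209 + 1089 + 1089)/148² = 5612/21904
Gini = 1 - Σpᵢ² = 1 - 5612/21904 = 0.7438

0.7438


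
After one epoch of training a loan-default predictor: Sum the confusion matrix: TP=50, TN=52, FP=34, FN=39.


Total = TP + TN + FP + FN
= 50 + 52 + 34 + 39
= 175
(Predicted positive: 84, predicted negative: 91)

175


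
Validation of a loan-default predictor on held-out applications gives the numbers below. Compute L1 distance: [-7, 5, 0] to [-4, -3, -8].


d = |-7+ 4| + |5+ 3| + |0+ 8|
  = 3 + 8 + 8
  = 19

19


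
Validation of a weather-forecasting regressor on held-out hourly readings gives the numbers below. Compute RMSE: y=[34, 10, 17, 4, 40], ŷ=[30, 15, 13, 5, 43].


MSE = 67/5 = 13.4
RMSE = √(67/5) = 3.6606

3.6606


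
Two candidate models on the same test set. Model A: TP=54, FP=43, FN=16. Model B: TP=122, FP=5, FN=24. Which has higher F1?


Model A: P=54/97=0.5567, R=54/70=0.7714, F1=2PR/(P+R)=2TP/(2TP+FP+FN)=108/167=0.6467
Model B: P=122/127=0.9606, R=122/146=0.8356, F1=2PR/(P+R)=2TP/(2TP+FP+FN)=244/273=0.8938
0.6467 < 0.8938 → Model B

Model B


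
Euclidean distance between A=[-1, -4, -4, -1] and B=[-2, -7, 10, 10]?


d = √((-1+ 2)² + (-4+ 7)² + (-4-10)² + (-1-10)²)
  = √(1 + 9 + 196 + 121)
  = √327 = 18.0831

18.0831


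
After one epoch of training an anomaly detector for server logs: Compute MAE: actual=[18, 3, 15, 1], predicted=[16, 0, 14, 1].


Absolute errors: |18-16|=2, |3-0|=3, |15-14|=1, |1-1|=0
Sum = 6
MAE = 6/4 = 3/2

3/2


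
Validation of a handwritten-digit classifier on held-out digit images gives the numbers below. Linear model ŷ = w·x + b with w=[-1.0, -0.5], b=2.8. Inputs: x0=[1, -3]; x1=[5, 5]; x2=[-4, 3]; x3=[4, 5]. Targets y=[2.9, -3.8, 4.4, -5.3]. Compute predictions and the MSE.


ŷ0 = (-1.0)·(1) + (-0.5)·(-3) + 2.8 = 3.3
ŷ1 = (-1.0)·(5) + (-0.5)·(5) + 2.8 = -4.7
ŷ2 = (-1.0)·(-4) + (-0.5)·(3) + 2.8 = 5.3
ŷ3 = (-1.0)·(4) + (-0.5)·(5) + 2.8 = -3.7
errors² = [0.16, 0.81, 0.81, 2.56]
MSE = 4.3400/4 = 1.085

1.085


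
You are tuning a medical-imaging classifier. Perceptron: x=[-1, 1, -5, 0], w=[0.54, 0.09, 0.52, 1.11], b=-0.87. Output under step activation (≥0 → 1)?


z = (-1)·(0.54) + (1)·(0.09) + (-5)·(0.52) + (0)·(1.11) - 0.87
  = -3.92
step(z) = 0 (z<0)

0


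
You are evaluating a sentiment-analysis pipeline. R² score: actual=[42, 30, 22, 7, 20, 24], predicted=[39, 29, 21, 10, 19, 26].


ȳ = 24.1667
SS_res = Σ(y-ŷ)² = 25
SS_tot = Σ(y-ȳ)² = 668.83
R² = 1 - SS_res/SS_tot = 1 - 0.0374 = 0.9626

0.9626


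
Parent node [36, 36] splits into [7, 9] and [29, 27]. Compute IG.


Parent = [36, 36], H_parent = 1
H_left = 0.9887 (n=16), H_right = 0.9991 (n=56)
H_children = (16/72)·0.9887 + (56/72)·0.9991 = 0.9968
IG = 1 - 0.9968 = 0.0032

0.0032


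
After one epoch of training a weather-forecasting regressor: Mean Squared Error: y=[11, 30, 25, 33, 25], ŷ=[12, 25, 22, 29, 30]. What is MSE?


Squared errors: (11-12)²=1, (30-25)²=25, (25-22)²=9, (33-29)²=16, (25-30)²=25
Sum = 76
MSE = 76/5 = 76/5

76/5


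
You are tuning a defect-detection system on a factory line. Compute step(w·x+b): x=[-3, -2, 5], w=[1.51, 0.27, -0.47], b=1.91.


z = (-3)·(1.51) + (-2)·(0.27) + (5)·(-0.47) + 1.91
  = -5.51
step(z) = 0 (z<0)

0


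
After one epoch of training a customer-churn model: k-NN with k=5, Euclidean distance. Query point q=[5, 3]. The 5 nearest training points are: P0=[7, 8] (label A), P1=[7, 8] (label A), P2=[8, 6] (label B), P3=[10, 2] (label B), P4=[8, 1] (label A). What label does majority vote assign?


d(q,P0) = 5.3852  (label A)
d(q,P1) = 5.3852  (label A)
d(q,P2) = 4.2426  (label B)
d(q,P3) = 5.099  (label B)
d(q,P4) = 3.6056  (label A)
Votes: A=3, B=2
Majority → A

A


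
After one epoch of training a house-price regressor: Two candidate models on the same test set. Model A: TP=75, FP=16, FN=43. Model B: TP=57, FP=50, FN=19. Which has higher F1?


Model A: P=75/91=0.8242, R=75/118=0.6356, F1=2PR/(P+R)=2TP/(2TP+FP+FN)=150/209=0.7177
Model B: P=57/107=0.5327, R=57/76=0.75, F1=2PR/(P+R)=2TP/(2TP+FP+FN)=114/183=0.623
0.7177 > 0.623 → Model A

Model A


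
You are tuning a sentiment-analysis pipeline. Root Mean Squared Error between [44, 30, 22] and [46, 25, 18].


MSE = 45/3 = 15
RMSE = √(45/3) = 3.873

3.873


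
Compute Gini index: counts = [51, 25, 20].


Probabilities: [51/96, 25/96, 20/96] ≈ [0.5312, 0.2604, 0.2083]
Σpᵢ² = (2601 + 625 + 400)/96² = 3626/9216
Gini = 1 - Σpᵢ² = 1 - 3626/9216 = 0.6066

0.6066


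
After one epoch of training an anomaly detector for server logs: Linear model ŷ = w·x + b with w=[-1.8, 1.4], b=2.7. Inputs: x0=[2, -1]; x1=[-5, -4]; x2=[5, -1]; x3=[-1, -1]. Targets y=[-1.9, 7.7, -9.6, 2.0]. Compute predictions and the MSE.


ŷ0 = (-1.8)·(2) + (1.4)·(-1) + 2.7 = -2.3
ŷ1 = (-1.8)·(-5) + (1.4)·(-4) + 2.7 = 6.1
ŷ2 = (-1.8)·(5) + (1.4)·(-1) + 2.7 = -7.7
ŷ3 = (-1.8)·(-1) + (1.4)·(-1) + 2.7 = 3.1
errors² = [0.16, 2.56, 3.61, 1.21]
MSE = 7.5400/4 = 1.885

1.885


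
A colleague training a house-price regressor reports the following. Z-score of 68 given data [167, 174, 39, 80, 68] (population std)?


μ = 105.6, σ = 54.6867
z = (68 - 105.6)/54.6867 = -0.6876

-0.6876


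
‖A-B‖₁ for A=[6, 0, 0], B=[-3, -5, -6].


d = |6+ 3| + |0+ 5| + |0+ 6|
  = 9 + 5 + 6
  = 20

20


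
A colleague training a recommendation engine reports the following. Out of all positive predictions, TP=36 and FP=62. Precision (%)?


Precision = TP/(TP+FP)
= 36/(36+62)
= 36/98 = 36.73%

36.73%


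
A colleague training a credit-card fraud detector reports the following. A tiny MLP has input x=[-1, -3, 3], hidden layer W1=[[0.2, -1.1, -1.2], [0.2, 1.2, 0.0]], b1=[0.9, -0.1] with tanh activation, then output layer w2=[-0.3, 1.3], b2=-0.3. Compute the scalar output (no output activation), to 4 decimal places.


z1[0] = (0.2)·(-1) + (-1.1)·(-3) + (-1.2)·(3) + 0.9 = 0.4
z1[1] = (0.2)·(-1) + (1.2)·(-3) + (0.0)·(3) - 0.1 = -3.9
h = tanh(z1) = [0.3799, -0.9992]
output = (-0.3)·(0.3799) + (1.3)·(-0.9992) - 0.3 = -1.7129

-1.7129


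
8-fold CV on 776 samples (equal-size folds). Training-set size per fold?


Fold size = 776/8 = 97
Training per fold = 776 - 97 = 679

679


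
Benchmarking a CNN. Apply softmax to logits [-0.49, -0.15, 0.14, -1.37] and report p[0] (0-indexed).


Exponentials: e^-0.49=0.6126, e^-0.15=0.8607, e^0.14=1.1503, e^-1.37=0.2541
Sum = 2.8777
Softmax = [0.2129, 0.2991, 0.3997, 0.0883]
p[0] = 0.6126/2.8777 = 0.2129

0.2129


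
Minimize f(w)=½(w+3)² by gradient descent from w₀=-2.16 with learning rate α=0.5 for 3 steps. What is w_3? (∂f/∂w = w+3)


step 1: grad = -2.16+3 = 0.84; w = -2.16 - 0.5·(0.84) = -2.58
step 2: grad = -2.58+3 = 0.42; w = -2.58 - 0.5·(0.42) = -2.79
step 3: grad = -2.79+3 = 0.21; w = -2.79 - 0.5·(0.21) = -2.895

-2.895


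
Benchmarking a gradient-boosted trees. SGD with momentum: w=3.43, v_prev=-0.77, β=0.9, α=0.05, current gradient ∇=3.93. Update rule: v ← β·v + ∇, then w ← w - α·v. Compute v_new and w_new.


v_new = 0.9·-0.77 + 3.93 = -0.693 + 3.93 = 3.237
w_new = 3.43 - 0.05·3.237 = 3.43 - 0.16185 = 3.26815

v_new=3.237, w_new=3.26815


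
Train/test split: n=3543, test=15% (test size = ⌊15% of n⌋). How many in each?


Test = ⌊3543·15/100⌋ = 531
Train = 3543 - 531 = 3012

Train: 3012, Test: 531


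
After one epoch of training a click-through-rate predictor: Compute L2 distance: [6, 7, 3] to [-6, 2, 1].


d = √((6+ 6)² + (7-2)² + (3-1)²)
  = √(144 + 25 + 4)
  = √173 = 13.1529

13.1529


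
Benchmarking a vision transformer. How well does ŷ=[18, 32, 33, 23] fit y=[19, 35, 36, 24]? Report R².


ȳ = 28.5
SS_res = Σ(y-ŷ)² = 20
SS_tot = Σ(y-ȳ)² = 209
R² = 1 - SS_res/SS_tot = 1 - 0.0957 = 0.9043

0.9043


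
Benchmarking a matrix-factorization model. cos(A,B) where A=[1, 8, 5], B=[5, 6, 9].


A·B = 1·5 + 8·6 + 5·9 = 98
‖A‖ = √90 = 9.4868, ‖B‖ = √142 = 11.9164
cos = 98/(√90·√142) = 98/√12780 = 0.8669

0.8669


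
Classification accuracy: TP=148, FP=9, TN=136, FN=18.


Accuracy = (TP+TN)/(TP+TN+FP+FN)
= (148+136)/(311)
= 284/311 = 91.32%

91.32%


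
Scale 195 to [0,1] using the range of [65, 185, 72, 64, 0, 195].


min=0, max=195
(195-0)/(195-0) = 195/195 = 1.0

1.0


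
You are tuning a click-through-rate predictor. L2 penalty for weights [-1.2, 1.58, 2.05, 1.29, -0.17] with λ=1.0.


‖w‖₂² = (-1.2)² + (1.58)² + (2.05)² + (1.29)² + (-0.17)²
     = 1.44 + 2.4964 + 4.2025 + 1.6641 + 0.0289
     = 9.8319
λ·‖w‖₂² = 1.0·9.8319 = 9.8319

9.8319


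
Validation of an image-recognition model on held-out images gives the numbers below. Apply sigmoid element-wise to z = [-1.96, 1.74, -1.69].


σ(-1.96) = 1/(1+e^1.96) = 0.1235
σ(1.74) = 1/(1+e^-1.74) = 0.8507
σ(-1.69) = 1/(1+e^1.69) = 0.1558
result = [0.1235, 0.8507, 0.1558]

[0.1235, 0.8507, 0.1558]


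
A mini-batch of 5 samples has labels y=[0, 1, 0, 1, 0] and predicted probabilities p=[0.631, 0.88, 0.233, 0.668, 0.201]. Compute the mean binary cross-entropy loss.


L[0] = -ln(1-0.631) = -ln(0.369) = 0.997
L[1] = -ln(0.88) = 0.1278
L[2] = -ln(1-0.233) = -ln(0.767) = 0.2653
L[3] = -ln(0.668) = 0.4035
L[4] = -ln(1-0.201) = -ln(0.799) = 0.2244
mean = (0.997 + 0.1278 + 0.2653 + 0.4035 + 0.2244)/5 = 0.4036

0.4036


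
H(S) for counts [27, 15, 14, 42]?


Probabilities: [27/98, 15/98, 14/98, 42/98] ≈ [0.2755, 0.1531, 0.1429, 0.4286]
H = -((27/98)·log₂(27/98) + (15/98)·log₂(15/98) + (14/98)·log₂(14/98) + (42/98)·log₂(42/98))
  = 1.8518 bits

1.8518 bits


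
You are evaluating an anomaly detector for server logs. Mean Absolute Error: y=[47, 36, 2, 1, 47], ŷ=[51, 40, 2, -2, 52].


Absolute errors: |47-51|=4, |36-40|=4, |2-2|=0, |1+ 2|=3, |47-52|=5
Sum = 16
MAE = 16/5 = 16/5

16/5


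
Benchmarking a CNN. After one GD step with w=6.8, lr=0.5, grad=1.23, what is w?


w_new = w - α·∇
= 6.8 - 0.5·1.23
= 6.8 - 0.615
= 6.185

6.185


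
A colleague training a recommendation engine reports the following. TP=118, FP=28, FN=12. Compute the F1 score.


Precision = 118/146 = 0.8082
Recall = 118/130 = 0.9077
F1 = 2·P·R/(P+R) = 2·TP/(2·TP+FP+FN) = 236/(236+28+12) = 236/276 = 0.8551

0.8551


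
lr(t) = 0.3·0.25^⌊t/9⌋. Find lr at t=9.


n_drops = ⌊9/9⌋ = 1
lr = 0.3·0.25^1 = 0.3·0.25 = 0.075

0.075


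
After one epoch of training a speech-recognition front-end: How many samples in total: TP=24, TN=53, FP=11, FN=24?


Total = TP + TN + FP + FN
= 24 + 53 + 11 + 24
= 112
(Predicted positive: 35, predicted negative: 77)

112


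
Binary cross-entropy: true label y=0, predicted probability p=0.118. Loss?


BCE = -[y·ln(p) + (1-y)·ln(1-p)]
= -0 - 1·ln(1-0.118)
= -ln(0.882) = 0.1256

0.1256


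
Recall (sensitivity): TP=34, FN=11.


Recall = TP/(TP+FN)
= 34/(34+11)
= 34/45 = 75.56%

75.56%


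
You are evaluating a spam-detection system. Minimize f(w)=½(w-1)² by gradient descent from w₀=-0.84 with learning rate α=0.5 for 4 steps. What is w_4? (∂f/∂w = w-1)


step 1: grad = -0.84-1 = -1.84; w = -0.84 - 0.5·(-1.84) = 0.08
step 2: grad = 0.08-1 = -0.92; w = 0.08 - 0.5·(-0.92) = 0.54
step 3: grad = 0.54-1 = -0.46; w = 0.54 - 0.5·(-0.46) = 0.77
step 4: grad = 0.77-1 = -0.23; w = 0.77 - 0.5·(-0.23) = 0.885

0.885


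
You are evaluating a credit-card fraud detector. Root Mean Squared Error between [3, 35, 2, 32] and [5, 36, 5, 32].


MSE = 14/4 = 3.5
RMSE = √(14/4) = 1.8708

1.8708


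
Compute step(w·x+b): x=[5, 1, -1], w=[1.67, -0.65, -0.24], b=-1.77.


z = (5)·(1.67) + (1)·(-0.65) + (-1)·(-0.24) - 1.77
  = 6.17
step(z) = 1 (z≥0)

1


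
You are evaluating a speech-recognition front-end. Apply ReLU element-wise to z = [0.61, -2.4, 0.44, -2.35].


ReLU(0.61) = max(0, 0.61) = 0.61
ReLU(-2.4) = max(0, -2.4) = 0.0
ReLU(0.44) = max(0, 0.44) = 0.44
ReLU(-2.35) = max(0, -2.35) = 0.0
result = [0.61, 0.0, 0.44, 0.0]

[0.61, 0.0, 0.44, 0.0]


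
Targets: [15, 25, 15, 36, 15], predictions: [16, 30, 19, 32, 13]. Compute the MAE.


Absolute errors: |15-16|=1, |25-30|=5, |15-19|=4, |36-32|=4, |15-13|=2
Sum = 16
MAE = 16/5 = 16/5

16/5


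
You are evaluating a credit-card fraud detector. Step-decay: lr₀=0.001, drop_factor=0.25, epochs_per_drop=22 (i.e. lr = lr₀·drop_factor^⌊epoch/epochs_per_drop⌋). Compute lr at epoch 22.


n_drops = ⌊22/22⌋ = 1
lr = 0.001·0.25^1 = 0.001·0.25 = 0.00025

0.00025


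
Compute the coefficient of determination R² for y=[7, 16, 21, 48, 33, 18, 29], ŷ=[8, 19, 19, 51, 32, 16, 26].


ȳ = 24.5714
SS_res = Σ(y-ŷ)² = 37
SS_tot = Σ(y-ȳ)² = 1077.71
R² = 1 - SS_res/SS_tot = 1 - 0.0343 = 0.9657

0.9657


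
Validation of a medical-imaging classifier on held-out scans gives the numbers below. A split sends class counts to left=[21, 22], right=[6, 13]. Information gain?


Parent = [27, 35], H_parent = 0.988
H_left = 0.9996 (n=43), H_right = 0.8997 (n=19)
H_children = (43/62)·0.9996 + (19/62)·0.8997 = 0.969
IG = 0.988 - 0.969 = 0.019

0.019


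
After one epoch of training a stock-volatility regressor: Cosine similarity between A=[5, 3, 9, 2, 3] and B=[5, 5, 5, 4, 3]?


A·B = 5·5 + 3·5 + 9·5 + 2·4 + 3·3 = 102
‖A‖ = √128 = 11.3137, ‖B‖ = √100 = 10
cos = 102/(√128·√100) = 102/√12800 = 0.9016

0.9016


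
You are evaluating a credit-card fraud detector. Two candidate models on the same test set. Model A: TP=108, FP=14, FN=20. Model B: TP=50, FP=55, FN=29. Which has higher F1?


Model A: P=108/122=0.8852, R=108/128=0.8438, F1=2PR/(P+R)=2TP/(2TP+FP+FN)=216/250=0.864
Model B: P=50/105=0.4762, R=50/79=0.6329, F1=2PR/(P+R)=2TP/(2TP+FP+FN)=100/184=0.5435
0.864 > 0.5435 → Model A

Model A


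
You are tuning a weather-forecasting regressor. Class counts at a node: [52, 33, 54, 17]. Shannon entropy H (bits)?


Probabilities: [52/156, 33/156, 54/156, 17/156] ≈ [0.3333, 0.2115, 0.3462, 0.109]
H = -((52/156)·log₂(52/156) + (33/156)·log₂(33/156) + (54/156)·log₂(54/156) + (17/156)·log₂(17/156))
  = 1.8807 bits

1.8807 bits


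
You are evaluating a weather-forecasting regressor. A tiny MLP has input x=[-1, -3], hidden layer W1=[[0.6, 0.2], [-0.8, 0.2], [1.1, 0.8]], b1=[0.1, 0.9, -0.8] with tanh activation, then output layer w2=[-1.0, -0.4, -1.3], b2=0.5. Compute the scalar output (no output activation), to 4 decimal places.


z1[0] = (0.6)·(-1) + (0.2)·(-3) + 0.1 = -1.1
z1[1] = (-0.8)·(-1) + (0.2)·(-3) + 0.9 = 1.1
z1[2] = (1.1)·(-1) + (0.8)·(-3) - 0.8 = -4.3
h = tanh(z1) = [-0.8005, 0.8005, -0.9996]
output = (-1.0)·(-0.8005) + (-0.4)·(0.8005) + (-1.3)·(-0.9996) + 0.5 = 2.2798

2.2798


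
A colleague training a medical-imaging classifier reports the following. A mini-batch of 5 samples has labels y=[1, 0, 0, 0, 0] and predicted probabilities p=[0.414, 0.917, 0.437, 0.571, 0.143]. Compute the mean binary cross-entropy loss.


L[0] = -ln(0.414) = 0.8819
L[1] = -ln(1-0.917) = -ln(0.083) = 2.4889
L[2] = -ln(1-0.437) = -ln(0.563) = 0.5745
L[3] = -ln(1-0.571) = -ln(0.429) = 0.8463
L[4] = -ln(1-0.143) = -ln(0.857) = 0.1543
mean = (0.8819 + 2.4889 + 0.5745 + 0.8463 + 0.1543)/5 = 0.9892

0.9892


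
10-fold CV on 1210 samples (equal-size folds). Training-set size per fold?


Fold size = 1210/10 = 121
Training per fold = 1210 - 121 = 1089

1089


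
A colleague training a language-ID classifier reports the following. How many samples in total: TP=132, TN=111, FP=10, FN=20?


Total = TP + TN + FP + FN
= 132 + 111 + 10 + 20
= 273
(Predicted positive: 142, predicted negative: 131)

273


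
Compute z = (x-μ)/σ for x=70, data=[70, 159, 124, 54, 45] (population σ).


μ = 90.4, σ = 43.9026
z = (70 - 90.4)/43.9026 = -0.4647

-0.4647


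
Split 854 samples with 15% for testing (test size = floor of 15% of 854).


Test = ⌊854·15/100⌋ = 128
Train = 854 - 128 = 726

Train: 726, Test: 128


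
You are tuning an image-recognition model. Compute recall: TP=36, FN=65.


Recall = TP/(TP+FN)
= 36/(36+65)
= 36/101 = 35.64%

35.64%


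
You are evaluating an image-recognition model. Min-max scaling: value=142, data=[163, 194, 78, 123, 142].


min=78, max=194
(142-78)/(194-78) = 64/116 = 0.5517

0.5517


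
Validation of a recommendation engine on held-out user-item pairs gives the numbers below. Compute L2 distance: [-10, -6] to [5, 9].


d = √((-10-5)² + (-6-9)²)
  = √(225 + 225)
  = √450 = 21.2132

21.2132


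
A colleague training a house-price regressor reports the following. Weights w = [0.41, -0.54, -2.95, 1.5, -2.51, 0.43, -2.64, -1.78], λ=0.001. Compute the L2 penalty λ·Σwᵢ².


‖w‖₂² = (0.41)² + (-0.54)² + (-2.95)² + (1.5)² + (-2.51)² + (0.43)² + (-2.64)² + (-1.78)²
     = 0.1681 + 0.2916 + 8.7025 + 2.25 + 6.3001 + 0.1849 + 6.9696 + 3.1684
     = 28.0352
λ·‖w‖₂² = 0.001·28.0352 = 0.028035

0.028035


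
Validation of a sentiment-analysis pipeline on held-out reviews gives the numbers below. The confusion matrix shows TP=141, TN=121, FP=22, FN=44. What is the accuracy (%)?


Accuracy = (TP+TN)/(TP+TN+FP+FN)
= (141+121)/(328)
= 262/328 = 79.88%

79.88%


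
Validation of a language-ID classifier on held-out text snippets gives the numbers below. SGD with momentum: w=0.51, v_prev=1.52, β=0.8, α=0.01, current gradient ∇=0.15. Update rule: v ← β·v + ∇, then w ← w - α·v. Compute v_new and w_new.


v_new = 0.8·1.52 + 0.15 = 1.216 + 0.15 = 1.366
w_new = 0.51 - 0.01·1.366 = 0.51 - 0.01366 = 0.49634

v_new=1.366, w_new=0.49634


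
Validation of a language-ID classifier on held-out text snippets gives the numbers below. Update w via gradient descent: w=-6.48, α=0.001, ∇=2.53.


w_new = w - α·∇
= -6.48 - 0.001·2.53
= -6.48 - 0.00253
= -6.48253

-6.48253


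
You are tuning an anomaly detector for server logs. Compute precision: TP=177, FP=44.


Precision = TP/(TP+FP)
= 177/(177+44)
= 177/221 = 80.09%

80.09%


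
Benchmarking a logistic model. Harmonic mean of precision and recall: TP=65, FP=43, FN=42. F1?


Precision = 65/108 = 0.6019
Recall = 65/107 = 0.6075
F1 = 2·P·R/(P+R) = 2·TP/(2·TP+FP+FN) = 130/(130+43+42) = 130/215 = 0.6047

0.6047


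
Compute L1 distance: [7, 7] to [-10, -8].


d = |7+ 10| + |7+ 8|
  = 17 + 15
  = 32

32


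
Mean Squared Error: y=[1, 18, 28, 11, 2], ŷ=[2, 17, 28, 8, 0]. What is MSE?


Squared errors: (1-2)²=1, (18-17)²=1, (28-28)²=0, (11-8)²=9, (2-0)²=4
Sum = 15
MSE = 15/5 = 3

3


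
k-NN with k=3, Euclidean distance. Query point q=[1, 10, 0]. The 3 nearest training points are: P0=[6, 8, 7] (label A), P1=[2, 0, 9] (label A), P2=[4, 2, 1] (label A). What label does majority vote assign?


d(q,P0) = 8.8318  (label A)
d(q,P1) = 13.4907  (label A)
d(q,P2) = 8.6023  (label A)
Votes: A=3, B=0
Majority → A

A


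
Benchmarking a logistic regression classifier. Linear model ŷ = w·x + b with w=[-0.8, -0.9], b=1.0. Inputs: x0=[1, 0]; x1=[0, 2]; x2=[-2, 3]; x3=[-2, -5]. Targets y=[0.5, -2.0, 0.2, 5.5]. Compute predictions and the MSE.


ŷ0 = (-0.8)·(1) + (-0.9)·(0) + 1.0 = 0.2
ŷ1 = (-0.8)·(0) + (-0.9)·(2) + 1.0 = -0.8
ŷ2 = (-0.8)·(-2) + (-0.9)·(3) + 1.0 = -0.1
ŷ3 = (-0.8)·(-2) + (-0.9)·(-5) + 1.0 = 7.1
errors² = [0.09, 1.44, 0.09, 2.56]
MSE = 4.1800/4 = 1.045

1.045


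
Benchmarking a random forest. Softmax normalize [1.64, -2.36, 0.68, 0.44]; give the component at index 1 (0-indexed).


Exponentials: e^1.64=5.1552, e^-2.36=0.0944, e^0.68=1.9739, e^0.44=1.5527
Sum = 8.7762
Softmax = [0.5874, 0.0108, 0.2249, 0.1769]
p[1] = 0.0944/8.7762 = 0.0108

0.0108


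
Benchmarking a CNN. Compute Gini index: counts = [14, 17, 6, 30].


Probabilities: [14/67, 17/67, 6/67, 30/67] ≈ [0.209, 0.2537, 0.0896, 0.4478]
Σpᵢ² = (196 + 289 + 36 + 900)/67² = 1421/4489
Gini = 1 - Σpᵢ² = 1 - 1421/4489 = 0.6834

0.6834


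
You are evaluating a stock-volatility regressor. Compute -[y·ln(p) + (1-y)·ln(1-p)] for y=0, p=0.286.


BCE = -[y·ln(p) + (1-y)·ln(1-p)]
= -0 - 1·ln(1-0.286)
= -ln(0.714) = 0.3369

0.3369


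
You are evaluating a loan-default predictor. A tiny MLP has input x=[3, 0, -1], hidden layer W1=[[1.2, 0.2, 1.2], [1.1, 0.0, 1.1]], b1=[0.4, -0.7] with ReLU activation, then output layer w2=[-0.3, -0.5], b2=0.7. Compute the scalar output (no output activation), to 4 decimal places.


z1[0] = (1.2)·(3) + (0.2)·(0) + (1.2)·(-1) + 0.4 = 2.8
z1[1] = (1.1)·(3) + (0.0)·(0) + (1.1)·(-1) - 0.7 = 1.5
h = ReLU(z1) = [2.8, 1.5]
output = (-0.3)·(2.8) + (-0.5)·(1.5) + 0.7 = -0.89

-0.89


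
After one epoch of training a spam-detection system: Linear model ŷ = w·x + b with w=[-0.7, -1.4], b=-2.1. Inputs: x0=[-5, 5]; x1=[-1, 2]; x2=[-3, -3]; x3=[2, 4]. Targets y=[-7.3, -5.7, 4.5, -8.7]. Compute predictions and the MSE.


ŷ0 = (-0.7)·(-5) + (-1.4)·(5) - 2.1 = -5.6
ŷ1 = (-0.7)·(-1) + (-1.4)·(2) - 2.1 = -4.2
ŷ2 = (-0.7)·(-3) + (-1.4)·(-3) - 2.1 = 4.2
ŷ3 = (-0.7)·(2) + (-1.4)·(4) - 2.1 = -9.1
errors² = [2.89, 2.25, 0.09, 0.16]
MSE = 5.3900/4 = 1.3475

1.3475


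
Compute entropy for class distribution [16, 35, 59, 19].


Probabilities: [16/129, 35/129, 59/129, 19/129] ≈ [0.124, 0.2713, 0.4574, 0.1473]
H = -((16/129)·log₂(16/129) + (35/129)·log₂(35/129) + (59/129)·log₂(59/129) + (19/129)·log₂(19/129))
  = 1.8073 bits

1.8073 bits


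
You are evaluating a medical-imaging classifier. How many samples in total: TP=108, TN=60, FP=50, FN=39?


Total = TP + TN + FP + FN
= 108 + 60 + 50 + 39
= 257
(Predicted positive: 158, predicted negative: 99)

257


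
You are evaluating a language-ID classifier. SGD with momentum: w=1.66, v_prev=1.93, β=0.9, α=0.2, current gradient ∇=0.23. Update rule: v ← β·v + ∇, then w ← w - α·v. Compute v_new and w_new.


v_new = 0.9·1.93 + 0.23 = 1.737 + 0.23 = 1.967
w_new = 1.66 - 0.2·1.967 = 1.66 - 0.3934 = 1.2666

v_new=1.967, w_new=1.2666


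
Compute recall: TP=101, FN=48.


Recall = TP/(TP+FN)
= 101/(101+48)
= 101/149 = 67.79%

67.79%


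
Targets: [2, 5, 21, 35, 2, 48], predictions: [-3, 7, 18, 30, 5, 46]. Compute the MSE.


Squared errors: (2+ 3)²=25, (5-7)²=4, (21-18)²=9, (35-30)²=25, (2-5)²=9, (48-46)²=4
Sum = 76
MSE = 76/6 = 38/3

38/3


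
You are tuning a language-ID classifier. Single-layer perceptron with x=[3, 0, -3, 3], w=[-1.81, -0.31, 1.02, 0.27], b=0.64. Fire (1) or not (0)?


z = (3)·(-1.81) + (0)·(-0.31) + (-3)·(1.02) + (3)·(0.27) + 0.64
  = -7.04
step(z) = 0 (z<0)

0


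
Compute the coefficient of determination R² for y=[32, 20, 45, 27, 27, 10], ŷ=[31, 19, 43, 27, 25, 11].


ȳ = 26.8333
SS_res = Σ(y-ŷ)² = 11
SS_tot = Σ(y-ȳ)² = 686.83
R² = 1 - SS_res/SS_tot = 1 - 0.016 = 0.984

0.984


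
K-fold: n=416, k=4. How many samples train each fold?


Fold size = 416/4 = 104
Training per fold = 416 - 104 = 312

312


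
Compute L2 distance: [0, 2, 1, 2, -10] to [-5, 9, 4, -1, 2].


d = √((0+ 5)² + (2-9)² + (1-4)² + (2+ 1)² + (-10-2)²)
  = √(25 + 49 + 9 + 9 + 144)
  = √236 = 15.3623

15.3623


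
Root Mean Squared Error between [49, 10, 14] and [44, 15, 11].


MSE = 59/3 = 19.6667
RMSE = √(59/3) = 4.4347

4.4347


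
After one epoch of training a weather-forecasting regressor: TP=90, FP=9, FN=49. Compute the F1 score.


Precision = 90/99 = 0.9091
Recall = 90/139 = 0.6475
F1 = 2·P·R/(P+R) = 2·TP/(2·TP+FP+FN) = 180/(180+9+49) = 180/238 = 0.7563

0.7563


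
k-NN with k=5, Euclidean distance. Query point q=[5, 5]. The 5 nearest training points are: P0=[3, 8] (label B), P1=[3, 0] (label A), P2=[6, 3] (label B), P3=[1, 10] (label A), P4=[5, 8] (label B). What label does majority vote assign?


d(q,P0) = 3.6056  (label B)
d(q,P1) = 5.3852  (label A)
d(q,P2) = 2.2361  (label B)
d(q,P3) = 6.4031  (label A)
d(q,P4) = 3.0  (label B)
Votes: A=2, B=3
Majority → B

B


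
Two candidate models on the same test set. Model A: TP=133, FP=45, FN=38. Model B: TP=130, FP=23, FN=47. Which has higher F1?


Model A: P=133/178=0.7472, R=133/171=0.7778, F1=2PR/(P+R)=2TP/(2TP+FP+FN)=266/349=0.7622
Model B: P=130/153=0.8497, R=130/177=0.7345, F1=2PR/(P+R)=2TP/(2TP+FP+FN)=260/330=0.7879
0.7622 < 0.7879 → Model B

Model B


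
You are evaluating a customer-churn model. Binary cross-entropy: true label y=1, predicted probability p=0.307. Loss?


BCE = -[y·ln(p) + (1-y)·ln(1-p)]
= -1·ln(0.307) - 0
= -ln(0.307) = 1.1809

1.1809


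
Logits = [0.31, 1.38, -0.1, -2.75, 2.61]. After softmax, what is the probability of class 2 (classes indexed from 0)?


Exponentials: e^0.31=1.3634, e^1.38=3.9749, e^-0.1=0.9048, e^-2.75=0.0639, e^2.61=13.5991
Sum = 19.9061
Softmax = [0.0685, 0.1997, 0.0455, 0.0032, 0.6832]
p[2] = 0.9048/19.9061 = 0.0455

0.0455


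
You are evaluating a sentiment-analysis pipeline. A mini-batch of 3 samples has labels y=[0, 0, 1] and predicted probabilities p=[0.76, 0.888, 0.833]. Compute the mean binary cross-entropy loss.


L[0] = -ln(1-0.76) = -ln(0.24) = 1.4271
L[1] = -ln(1-0.888) = -ln(0.112) = 2.1893
L[2] = -ln(0.833) = 0.1827
mean = (1.4271 + 2.1893 + 0.1827)/3 = 1.2664

1.2664


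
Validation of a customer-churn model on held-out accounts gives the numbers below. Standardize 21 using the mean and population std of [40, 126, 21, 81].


μ = 67, σ = 40.3795
z = (21 - 67)/40.3795 = -1.1392

-1.1392


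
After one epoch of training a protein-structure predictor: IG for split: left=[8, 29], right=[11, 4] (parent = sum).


Parent = [19, 33], H_parent = 0.9471
H_left = 0.7532 (n=37), H_right = 0.8366 (n=15)
H_children = (37/52)·0.7532 + (15/52)·0.8366 = 0.7773
IG = 0.9471 - 0.7773 = 0.1698

0.1698


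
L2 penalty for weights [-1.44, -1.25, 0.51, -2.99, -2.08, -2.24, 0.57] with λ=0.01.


‖w‖₂² = (-1.44)² + (-1.25)² + (0.51)² + (-2.99)² + (-2.08)² + (-2.24)² + (0.57)²
     = 2.0736 + 1.5625 + 0.2601 + 8.9401 + 4.3264 + 5.0176 + 0.3249
     = 22.5052
λ·‖w‖₂² = 0.01·22.5052 = 0.225052

0.225052


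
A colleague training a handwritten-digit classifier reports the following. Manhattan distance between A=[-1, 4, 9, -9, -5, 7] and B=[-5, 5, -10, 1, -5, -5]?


d = |-1+ 5| + |4-5| + |9+ 10| + |-9-1| + |-5+ 5| + |7+ 5|
  = 4 + 1 + 19 + 10 + 0 + 12
  = 46

46


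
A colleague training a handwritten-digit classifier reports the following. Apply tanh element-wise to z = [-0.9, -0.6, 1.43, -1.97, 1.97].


tanh(-0.9) = -0.7163
tanh(-0.6) = -0.537
tanh(1.43) = 0.8917
tanh(-1.97) = -0.9618
tanh(1.97) = 0.9618
result = [-0.7163, -0.537, 0.8917, -0.9618, 0.9618]

[-0.7163, -0.537, 0.8917, -0.9618, 0.9618]


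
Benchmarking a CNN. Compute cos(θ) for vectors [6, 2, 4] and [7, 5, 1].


A·B = 6·7 + 2·5 + 4·1 = 56
‖A‖ = √56 = 7.4833, ‖B‖ = √75 = 8.6603
cos = 56/(√56·√75) = 56/√4200 = 0.8641

0.8641


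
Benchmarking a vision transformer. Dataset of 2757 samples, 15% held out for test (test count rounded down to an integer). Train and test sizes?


Test = ⌊2757·15/100⌋ = 413
Train = 2757 - 413 = 2344

Train: 2344, Test: 413


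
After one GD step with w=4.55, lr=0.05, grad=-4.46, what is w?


w_new = w - α·∇
= 4.55 - 0.05·-4.46
= 4.55 + 0.223
= 4.773

4.773


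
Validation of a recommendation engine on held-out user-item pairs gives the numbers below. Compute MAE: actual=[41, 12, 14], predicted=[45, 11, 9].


Absolute errors: |41-45|=4, |12-11|=1, |14-9|=5
Sum = 10
MAE = 10/3 = 10/3

10/3


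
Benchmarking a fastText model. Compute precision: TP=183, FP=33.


Precision = TP/(TP+FP)
= 183/(183+33)
= 183/216 = 84.72%

84.72%


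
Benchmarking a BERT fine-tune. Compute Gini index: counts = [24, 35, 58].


Probabilities: [24/117, 35/117, 58/117] ≈ [0.2051, 0.2991, 0.4957]
Σpᵢ² = (576 + 1225 + 3364)/117² = 5165/13689
Gini = 1 - Σpᵢ² = 1 - 5165/13689 = 0.6227

0.6227


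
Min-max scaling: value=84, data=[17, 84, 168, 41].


min=17, max=168
(84-17)/(168-17) = 67/151 = 0.4437

0.4437


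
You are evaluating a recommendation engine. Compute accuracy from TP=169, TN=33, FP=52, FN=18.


Accuracy = (TP+TN)/(TP+TN+FP+FN)
= (169+33)/(272)
= 202/272 = 74.26%

74.26%


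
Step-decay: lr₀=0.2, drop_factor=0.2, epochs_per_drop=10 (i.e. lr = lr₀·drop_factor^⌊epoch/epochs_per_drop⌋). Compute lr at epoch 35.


n_drops = ⌊35/10⌋ = 3
lr = 0.2·0.2^3 = 0.2·0.008 = 0.0016

0.0016


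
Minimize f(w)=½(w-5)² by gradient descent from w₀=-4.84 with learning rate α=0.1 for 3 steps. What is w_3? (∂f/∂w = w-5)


step 1: grad = -4.84-5 = -9.84; w = -4.84 - 0.1·(-9.84) = -3.856
step 2: grad = -3.856-5 = -8.856; w = -3.856 - 0.1·(-8.856) = -2.9704
step 3: grad = -2.9704-5 = -7.9704; w = -2.9704 - 0.1·(-7.9704) = -2.17336

-2.17336


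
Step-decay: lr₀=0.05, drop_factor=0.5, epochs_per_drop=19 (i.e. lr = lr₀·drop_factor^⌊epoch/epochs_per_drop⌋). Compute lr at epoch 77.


n_drops = ⌊77/19⌋ = 4
lr = 0.05·0.5^4 = 0.05·0.0625 = 0.003125

0.003125


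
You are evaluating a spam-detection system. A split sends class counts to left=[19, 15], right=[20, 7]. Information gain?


Parent = [39, 22], H_parent = 0.9432
H_left = 0.99 (n=34), H_right = 0.8256 (n=27)
H_children = (34/61)·0.99 + (27/61)·0.8256 = 0.9172
IG = 0.9432 - 0.9172 = 0.026

0.026


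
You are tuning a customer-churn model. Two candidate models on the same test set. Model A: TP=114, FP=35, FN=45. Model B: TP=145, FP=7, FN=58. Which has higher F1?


Model A: P=114/149=0.7651, R=114/159=0.717, F1=2PR/(P+R)=2TP/(2TP+FP+FN)=228/308=0.7403
Model B: P=145/152=0.9539, R=145/203=0.7143, F1=2PR/(P+R)=2TP/(2TP+FP+FN)=290/355=0.8169
0.7403 < 0.8169 → Model B

Model B


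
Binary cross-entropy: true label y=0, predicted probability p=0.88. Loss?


BCE = -[y·ln(p) + (1-y)·ln(1-p)]
= -0 - 1·ln(1-0.88)
= -ln(0.12) = 2.1203

2.1203


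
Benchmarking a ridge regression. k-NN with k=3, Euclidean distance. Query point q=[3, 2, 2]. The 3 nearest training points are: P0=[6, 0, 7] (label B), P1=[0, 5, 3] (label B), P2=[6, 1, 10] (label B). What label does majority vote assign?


d(q,P0) = 6.1644  (label B)
d(q,P1) = 4.3589  (label B)
d(q,P2) = 8.6023  (label B)
Votes: A=0, B=3
Majority → B

B


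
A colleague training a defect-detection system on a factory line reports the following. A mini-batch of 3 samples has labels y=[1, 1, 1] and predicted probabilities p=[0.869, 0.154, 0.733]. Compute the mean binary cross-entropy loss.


L[0] = -ln(0.869) = 0.1404
L[1] = -ln(0.154) = 1.8708
L[2] = -ln(0.733) = 0.3106
mean = (0.1404 + 1.8708 + 0.3106)/3 = 0.7739

0.7739
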